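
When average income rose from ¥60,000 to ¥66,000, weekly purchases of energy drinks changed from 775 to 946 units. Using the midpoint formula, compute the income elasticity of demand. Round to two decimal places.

ΔQ = 171, ΔI = 6000. Midpoints: Ī = 63,000, Q̄ = 860.5.
ε_I = (ΔQ/ΔI)(Ī/Q̄) = (171/6000)(63000/860.5).
ε_I > 0, so the good is normal.

2.09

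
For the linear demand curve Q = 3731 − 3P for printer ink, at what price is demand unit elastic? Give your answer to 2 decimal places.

621.83

For linear demand Q = a − bP, ε = −bP/(a − bP). |ε| = 1 when bP = a − bP, i.e. P = a/(2b).
P = 3731/(2·3) = 3731/6 = 621.8333.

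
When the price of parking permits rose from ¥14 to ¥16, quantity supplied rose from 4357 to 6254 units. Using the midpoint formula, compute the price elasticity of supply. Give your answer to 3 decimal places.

ΔQ = 6254 − 4357 = 1897; ΔP = 16 − 14 = 2.
Midpoints: P̄ = 15.00, Q̄ = 5305.5.
ε_s = (ΔQ/ΔP)(P̄/Q̄) = (1897/2)(15.00/5305.5).

2.682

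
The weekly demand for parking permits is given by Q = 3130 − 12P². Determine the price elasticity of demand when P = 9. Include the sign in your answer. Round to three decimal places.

-0.901

At P = 9, Q = 2158.
dQ/dP = −24P = -216.
ε = (dQ/dP)(P/Q) = (-216)(9/2158).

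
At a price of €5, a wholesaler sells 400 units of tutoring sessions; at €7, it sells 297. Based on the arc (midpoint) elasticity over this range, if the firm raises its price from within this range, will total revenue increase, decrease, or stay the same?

Arc ε = (-103/2)(6.00/348.5) ≈ -0.887.
|ε| = 0.89 < 1, so demand is inelastic. A price rise therefore raises total revenue.

increase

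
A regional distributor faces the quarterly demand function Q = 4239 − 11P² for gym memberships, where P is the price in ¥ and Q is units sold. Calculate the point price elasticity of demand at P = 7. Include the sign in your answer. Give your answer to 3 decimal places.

At P = 7, Q = 3700.
dQ/dP = −22P = -154.
ε = (dQ/dP)(P/Q) = (-154)(7/3700).

-0.291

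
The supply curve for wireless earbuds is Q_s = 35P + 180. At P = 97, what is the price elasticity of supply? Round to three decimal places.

At P = 97, Q_s = 3575.
dQ_s/dP = 35.
ε_s = (dQ_s/dP)(P/Q_s) = (35)(97/3575).

0.950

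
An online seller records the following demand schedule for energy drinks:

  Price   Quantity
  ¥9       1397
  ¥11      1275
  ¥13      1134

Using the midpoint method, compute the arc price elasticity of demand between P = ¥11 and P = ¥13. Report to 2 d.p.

-0.70

At P = 11, Q = 1275; at P = 13, Q = 1134.
ΔQ = -141, ΔP = 2. Midpoints: P̄ = 12.00, Q̄ = 1204.5.
ε = (ΔQ/ΔP)(P̄/Q̄) = (-141/2)(12.00/1204.5).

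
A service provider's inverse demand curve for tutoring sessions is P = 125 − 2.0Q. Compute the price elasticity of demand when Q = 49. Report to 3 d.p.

-0.276

At Q = 49, P = 125 − 2.0(49) = 27.00.
dP/dQ = −2.0, so dQ/dP = 1/(−2.0) = -0.500.
ε = (dQ/dP)(P/Q) = (-0.500)(27.00/49).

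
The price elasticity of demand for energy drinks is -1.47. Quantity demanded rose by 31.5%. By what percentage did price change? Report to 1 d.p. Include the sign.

-21.4%

%ΔP ≈ %ΔQ / ε = (31.5%)/(-1.47) = -21.43%.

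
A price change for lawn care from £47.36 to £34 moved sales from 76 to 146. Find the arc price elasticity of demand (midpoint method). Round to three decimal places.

-1.920

ΔQ = 146 − 76 = 70; ΔP = 34 − 47.36 = -13.36.
Midpoints: P̄ = 40.68, Q̄ = 111.0.
ε = (ΔQ/ΔP)(P̄/Q̄) = (70/-13.36)(40.68/111.0).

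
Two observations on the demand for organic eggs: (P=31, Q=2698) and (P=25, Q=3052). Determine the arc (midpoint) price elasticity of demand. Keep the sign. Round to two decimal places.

-0.57

ΔQ = 3052 − 2698 = 354; ΔP = 25 − 31 = -6.
Midpoints: P̄ = 28.00, Q̄ = 2875.0.
ε = (ΔQ/ΔP)(P̄/Q̄) = (354/-6)(28.00/2875.0).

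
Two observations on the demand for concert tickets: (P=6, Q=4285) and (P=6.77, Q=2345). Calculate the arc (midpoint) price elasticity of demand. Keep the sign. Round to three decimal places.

-4.853

ΔQ = 2345 − 4285 = -1940; ΔP = 6.77 − 6 = 0.77.
Midpoints: P̄ = 6.38, Q̄ = 3315.0.
ε = (ΔQ/ΔP)(P̄/Q̄) = (-1940/0.77)(6.38/3315.0).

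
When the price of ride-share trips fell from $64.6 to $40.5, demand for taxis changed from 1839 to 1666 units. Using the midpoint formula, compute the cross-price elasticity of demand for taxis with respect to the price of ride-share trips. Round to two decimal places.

ΔQ_x = 1666 − 1839 = -173; ΔP_y = 40.5 − 64.6 = -24.1.
Midpoints: P̄_y = 52.55, Q̄_x = 1752.5.
ε_xy = (ΔQ_x/ΔP_y)(P̄_y/Q̄_x) = (-173/-24.1)(52.55/1752.5).

0.22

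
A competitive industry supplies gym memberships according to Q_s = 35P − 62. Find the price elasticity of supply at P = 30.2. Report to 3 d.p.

At P = 30.2, Q_s = 995.
dQ_s/dP = 35.
ε_s = (dQ_s/dP)(P/Q_s) = (35)(30.2/995).

1.062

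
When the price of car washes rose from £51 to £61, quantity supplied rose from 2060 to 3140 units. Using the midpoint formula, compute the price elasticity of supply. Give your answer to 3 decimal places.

ΔQ = 3140 − 2060 = 1080; ΔP = 61 − 51 = 10.
Midpoints: P̄ = 56.00, Q̄ = 2600.0.
ε_s = (ΔQ/ΔP)(P̄/Q̄) = (1080/10)(56.00/2600.0).

2.326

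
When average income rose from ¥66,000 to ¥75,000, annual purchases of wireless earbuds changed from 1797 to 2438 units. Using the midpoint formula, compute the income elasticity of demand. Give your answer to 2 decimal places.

ΔQ = 641, ΔI = 9000. Midpoints: Ī = 70,500, Q̄ = 2117.5.
ε_I = (ΔQ/ΔI)(Ī/Q̄) = (641/9000)(70500/2117.5).
ε_I > 0, so the good is normal.

2.37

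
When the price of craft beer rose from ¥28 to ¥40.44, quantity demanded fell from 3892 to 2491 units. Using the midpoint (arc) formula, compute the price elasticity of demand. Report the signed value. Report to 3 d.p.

-1.208

ΔQ = 2491 − 3892 = -1401; ΔP = 40.44 − 28 = 12.44.
Midpoints: P̄ = 34.22, Q̄ = 3191.5.
ε = (ΔQ/ΔP)(P̄/Q̄) = (-1401/12.44)(34.22/3191.5).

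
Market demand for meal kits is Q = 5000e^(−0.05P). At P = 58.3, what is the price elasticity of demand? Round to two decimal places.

At P = 58.3, Q = 271.020.
dQ/dP = −0.05·5000e^(−0.05P) = −0.05Q = -13.551.
ε = (dQ/dP)(P/Q) = (-13.551)(58.3/271.020).
|ε| > 1, so demand is elastic at this price.

-2.92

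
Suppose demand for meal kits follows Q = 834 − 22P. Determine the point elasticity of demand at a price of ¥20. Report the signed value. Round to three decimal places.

At P = 20, Q = 394.
dQ/dP = −22.
ε = (dQ/dP)(P/Q) = (-22)(20/394).
|ε| > 1, so demand is elastic at this price.

-1.117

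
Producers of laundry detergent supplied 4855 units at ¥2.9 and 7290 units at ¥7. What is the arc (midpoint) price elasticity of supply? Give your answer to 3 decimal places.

0.484

ΔQ = 7290 − 4855 = 2435; ΔP = 7 − 2.9 = 4.1.
Midpoints: P̄ = 4.95, Q̄ = 6072.5.
ε_s = (ΔQ/ΔP)(P̄/Q̄) = (2435/4.1)(4.95/6072.5).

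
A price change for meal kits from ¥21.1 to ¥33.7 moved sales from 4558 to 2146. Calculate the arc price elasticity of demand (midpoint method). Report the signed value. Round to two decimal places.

ΔQ = 2146 − 4558 = -2412; ΔP = 33.7 − 21.1 = 12.6.
Midpoints: P̄ = 27.40, Q̄ = 3352.0.
ε = (ΔQ/ΔP)(P̄/Q̄) = (-2412/12.6)(27.40/3352.0).

-1.56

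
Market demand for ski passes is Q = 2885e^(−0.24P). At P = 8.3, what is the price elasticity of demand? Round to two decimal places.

-1.99

At P = 8.3, Q = 393.578.
dQ/dP = −0.24·2885e^(−0.24P) = −0.24Q = -94.459.
ε = (dQ/dP)(P/Q) = (-94.459)(8.3/393.578).
|ε| > 1, so demand is elastic at this price.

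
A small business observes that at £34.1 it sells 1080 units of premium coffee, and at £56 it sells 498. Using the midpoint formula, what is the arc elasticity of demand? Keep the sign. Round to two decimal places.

ΔQ = 498 − 1080 = -582; ΔP = 56 − 34.1 = 21.9.
Midpoints: P̄ = 45.05, Q̄ = 789.0.
ε = (ΔQ/ΔP)(P̄/Q̄) = (-582/21.9)(45.05/789.0).

-1.52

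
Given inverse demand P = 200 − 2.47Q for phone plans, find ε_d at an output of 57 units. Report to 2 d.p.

-0.42

At Q = 57, P = 200 − 2.47(57) = 59.21.
dP/dQ = −2.47, so dQ/dP = 1/(−2.47) = -0.405.
ε = (dQ/dP)(P/Q) = (-0.405)(59.21/57).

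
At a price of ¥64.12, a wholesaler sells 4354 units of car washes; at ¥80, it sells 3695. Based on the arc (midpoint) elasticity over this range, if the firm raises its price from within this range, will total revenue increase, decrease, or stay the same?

Arc ε = (-659/15.88)(72.06/4024.5) ≈ -0.743.
|ε| = 0.74 < 1, so demand is inelastic. A price rise therefore raises total revenue.

increase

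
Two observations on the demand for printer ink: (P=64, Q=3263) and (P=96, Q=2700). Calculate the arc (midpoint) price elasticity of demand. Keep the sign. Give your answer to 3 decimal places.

-0.472

ΔQ = 2700 − 3263 = -563; ΔP = 96 − 64 = 32.
Midpoints: P̄ = 80.00, Q̄ = 2981.5.
ε = (ΔQ/ΔP)(P̄/Q̄) = (-563/32)(80.00/2981.5).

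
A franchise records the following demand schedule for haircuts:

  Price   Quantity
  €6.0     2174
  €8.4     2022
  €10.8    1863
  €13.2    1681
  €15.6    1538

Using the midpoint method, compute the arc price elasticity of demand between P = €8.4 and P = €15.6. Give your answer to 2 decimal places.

At P = 8.4, Q = 2022; at P = 15.6, Q = 1538.
ΔQ = -484, ΔP = 7.2. Midpoints: P̄ = 12.00, Q̄ = 1780.0.
ε = (ΔQ/ΔP)(P̄/Q̄) = (-484/7.2)(12.00/1780.0).

-0.45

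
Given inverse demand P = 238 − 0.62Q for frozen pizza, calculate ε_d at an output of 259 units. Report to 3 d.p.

At Q = 259, P = 238 − 0.62(259) = 77.42.
dP/dQ = −0.62, so dQ/dP = 1/(−0.62) = -1.613.
ε = (dQ/dP)(P/Q) = (-1.613)(77.42/259).

-0.482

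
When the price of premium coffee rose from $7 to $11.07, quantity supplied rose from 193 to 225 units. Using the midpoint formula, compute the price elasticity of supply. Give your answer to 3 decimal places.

0.340

ΔQ = 225 − 193 = 32; ΔP = 11.07 − 7 = 4.07.
Midpoints: P̄ = 9.04, Q̄ = 209.0.
ε_s = (ΔQ/ΔP)(P̄/Q̄) = (32/4.07)(9.04/209.0).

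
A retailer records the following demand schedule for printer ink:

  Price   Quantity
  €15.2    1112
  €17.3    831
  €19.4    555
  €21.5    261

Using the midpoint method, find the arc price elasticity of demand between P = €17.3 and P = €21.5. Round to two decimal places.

At P = 17.3, Q = 831; at P = 21.5, Q = 261.
ΔQ = -570, ΔP = 4.2. Midpoints: P̄ = 19.40, Q̄ = 546.0.
ε = (ΔQ/ΔP)(P̄/Q̄) = (-570/4.2)(19.40/546.0).

-4.82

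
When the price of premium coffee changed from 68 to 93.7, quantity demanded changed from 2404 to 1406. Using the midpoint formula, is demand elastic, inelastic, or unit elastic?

elastic

Arc ε ≈ -1.648.
|ε| = 1.65 > 1.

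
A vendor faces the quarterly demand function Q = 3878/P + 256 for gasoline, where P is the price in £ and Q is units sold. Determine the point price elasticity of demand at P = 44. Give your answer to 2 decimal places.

-0.26

At P = 44, Q = 344.136.
dQ/dP = −3878/P² = -2.003.
ε = (dQ/dP)(P/Q) = (-2.003)(44/344.136).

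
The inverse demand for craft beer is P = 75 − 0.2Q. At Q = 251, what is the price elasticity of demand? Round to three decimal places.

At Q = 251, P = 75 − 0.2(251) = 24.80.
dP/dQ = −0.2, so dQ/dP = 1/(−0.2) = -5.000.
ε = (dQ/dP)(P/Q) = (-5.000)(24.80/251).

-0.494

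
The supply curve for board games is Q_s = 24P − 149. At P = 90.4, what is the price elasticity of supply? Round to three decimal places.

1.074

At P = 90.4, Q_s = 2020.60.
dQ_s/dP = 24.
ε_s = (dQ_s/dP)(P/Q_s) = (24)(90.4/2020.60).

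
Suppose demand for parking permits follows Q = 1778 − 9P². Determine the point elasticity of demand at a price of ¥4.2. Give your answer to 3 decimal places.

At P = 4.2, Q = 1619.240.
dQ/dP = −18P = -75.600.
ε = (dQ/dP)(P/Q) = (-75.600)(4.2/1619.240).
|ε| < 1, so demand is inelastic at this price.

-0.196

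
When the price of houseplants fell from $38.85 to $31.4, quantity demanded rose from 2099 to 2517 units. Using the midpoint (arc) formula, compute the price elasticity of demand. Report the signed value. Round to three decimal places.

ΔQ = 2517 − 2099 = 418; ΔP = 31.4 − 38.85 = -7.45.
Midpoints: P̄ = 35.12, Q̄ = 2308.0.
ε = (ΔQ/ΔP)(P̄/Q̄) = (418/-7.45)(35.12/2308.0).

-0.854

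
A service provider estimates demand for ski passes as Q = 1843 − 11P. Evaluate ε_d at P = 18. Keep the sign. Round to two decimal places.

-0.12

At P = 18, Q = 1645.
dQ/dP = −11.
ε = (dQ/dP)(P/Q) = (-11)(18/1645).
|ε| < 1, so demand is inelastic at this price.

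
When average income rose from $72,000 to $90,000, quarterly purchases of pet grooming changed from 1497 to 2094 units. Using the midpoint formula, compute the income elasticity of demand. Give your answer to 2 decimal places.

ΔQ = 597, ΔI = 18000. Midpoints: Ī = 81,000, Q̄ = 1795.5.
ε_I = (ΔQ/ΔI)(Ī/Q̄) = (597/18000)(81000/1795.5).

1.50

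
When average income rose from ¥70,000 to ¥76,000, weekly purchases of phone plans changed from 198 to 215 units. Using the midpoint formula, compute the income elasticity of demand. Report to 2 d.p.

ΔQ = 17, ΔI = 6000. Midpoints: Ī = 73,000, Q̄ = 206.5.
ε_I = (ΔQ/ΔI)(Ī/Q̄) = (17/6000)(73000/206.5).

1.00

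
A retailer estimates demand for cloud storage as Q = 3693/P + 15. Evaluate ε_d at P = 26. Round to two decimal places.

At P = 26, Q = 157.038.
dQ/dP = −3693/P² = -5.463.
ε = (dQ/dP)(P/Q) = (-5.463)(26/157.038).

-0.90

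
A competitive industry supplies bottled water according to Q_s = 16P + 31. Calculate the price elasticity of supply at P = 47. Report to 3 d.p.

At P = 47, Q_s = 783.
dQ_s/dP = 16.
ε_s = (dQ_s/dP)(P/Q_s) = (16)(47/783).

0.960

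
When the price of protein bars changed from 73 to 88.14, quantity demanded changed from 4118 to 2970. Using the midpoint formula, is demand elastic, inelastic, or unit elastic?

elastic

Arc ε ≈ -1.724.
|ε| = 1.72 > 1.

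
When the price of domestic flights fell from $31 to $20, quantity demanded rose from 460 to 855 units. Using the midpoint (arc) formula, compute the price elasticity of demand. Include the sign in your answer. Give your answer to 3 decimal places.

-1.393

ΔQ = 855 − 460 = 395; ΔP = 20 − 31 = -11.
Midpoints: P̄ = 25.50, Q̄ = 657.5.
ε = (ΔQ/ΔP)(P̄/Q̄) = (395/-11)(25.50/657.5).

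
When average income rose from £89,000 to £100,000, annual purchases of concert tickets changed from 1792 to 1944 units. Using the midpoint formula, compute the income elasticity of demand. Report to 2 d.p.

0.70

ΔQ = 152, ΔI = 11000. Midpoints: Ī = 94,500, Q̄ = 1868.0.
ε_I = (ΔQ/ΔI)(Ī/Q̄) = (152/11000)(94500/1868.0).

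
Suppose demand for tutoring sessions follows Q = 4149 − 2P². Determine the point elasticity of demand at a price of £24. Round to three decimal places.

-0.769

At P = 24, Q = 2997.
dQ/dP = −4P = -96.
ε = (dQ/dP)(P/Q) = (-96)(24/2997).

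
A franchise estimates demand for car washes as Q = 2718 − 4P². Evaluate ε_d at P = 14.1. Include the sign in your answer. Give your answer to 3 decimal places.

-0.827

At P = 14.1, Q = 1922.760.
dQ/dP = −8P = -112.800.
ε = (dQ/dP)(P/Q) = (-112.800)(14.1/1922.760).
|ε| < 1, so demand is inelastic at this price.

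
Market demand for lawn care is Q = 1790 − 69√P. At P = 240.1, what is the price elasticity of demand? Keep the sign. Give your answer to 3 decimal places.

At P = 240.1, Q = 720.834.
dQ/dP = −69/(2√P) = -2.227.
ε = (dQ/dP)(P/Q) = (-2.227)(240.1/720.834).

-0.742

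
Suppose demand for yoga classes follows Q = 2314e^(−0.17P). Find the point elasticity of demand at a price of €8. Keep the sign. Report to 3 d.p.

At P = 8, Q = 593.913.
dQ/dP = −0.17·2314e^(−0.17P) = −0.17Q = -100.965.
ε = (dQ/dP)(P/Q) = (-100.965)(8/593.913).
|ε| > 1, so demand is elastic at this price.

-1.360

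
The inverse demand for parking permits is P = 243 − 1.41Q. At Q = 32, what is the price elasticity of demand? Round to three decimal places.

At Q = 32, P = 243 − 1.41(32) = 197.88.
dP/dQ = −1.41, so dQ/dP = 1/(−1.41) = -0.709.
ε = (dQ/dP)(P/Q) = (-0.709)(197.88/32).

-4.386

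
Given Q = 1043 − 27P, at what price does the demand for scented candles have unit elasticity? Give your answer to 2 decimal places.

For linear demand Q = a − bP, ε = −bP/(a − bP). |ε| = 1 when bP = a − bP, i.e. P = a/(2b).
P = 1043/(2·27) = 1043/54 = 19.3148.

19.31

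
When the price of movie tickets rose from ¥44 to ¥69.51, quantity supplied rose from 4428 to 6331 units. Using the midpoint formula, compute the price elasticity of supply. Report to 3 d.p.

0.787

ΔQ = 6331 − 4428 = 1903; ΔP = 69.51 − 44 = 25.51.
Midpoints: P̄ = 56.76, Q̄ = 5379.5.
ε_s = (ΔQ/ΔP)(P̄/Q̄) = (1903/25.51)(56.76/5379.5).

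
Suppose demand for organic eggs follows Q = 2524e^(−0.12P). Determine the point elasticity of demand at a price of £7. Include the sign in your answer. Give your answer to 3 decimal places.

At P = 7, Q = 1089.637.
dQ/dP = −0.12·2524e^(−0.12P) = −0.12Q = -130.756.
ε = (dQ/dP)(P/Q) = (-130.756)(7/1089.637).

-0.840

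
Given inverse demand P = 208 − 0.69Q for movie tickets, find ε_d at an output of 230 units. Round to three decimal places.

-0.311

At Q = 230, P = 208 − 0.69(230) = 49.30.
dP/dQ = −0.69, so dQ/dP = 1/(−0.69) = -1.449.
ε = (dQ/dP)(P/Q) = (-1.449)(49.30/230).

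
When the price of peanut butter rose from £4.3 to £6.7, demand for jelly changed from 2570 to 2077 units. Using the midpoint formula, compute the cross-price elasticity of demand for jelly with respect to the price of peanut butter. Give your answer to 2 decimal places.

ΔQ_x = 2077 − 2570 = -493; ΔP_y = 6.7 − 4.3 = 2.4.
Midpoints: P̄_y = 5.50, Q̄_x = 2323.5.
ε_xy = (ΔQ_x/ΔP_y)(P̄_y/Q̄_x) = (-493/2.4)(5.50/2323.5).

-0.49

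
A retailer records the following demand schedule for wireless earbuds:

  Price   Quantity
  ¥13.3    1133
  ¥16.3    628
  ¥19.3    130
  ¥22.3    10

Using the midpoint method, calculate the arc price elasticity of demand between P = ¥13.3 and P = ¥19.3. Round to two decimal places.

-4.31

At P = 13.3, Q = 1133; at P = 19.3, Q = 130.
ΔQ = -1003, ΔP = 6.0. Midpoints: P̄ = 16.30, Q̄ = 631.5.
ε = (ΔQ/ΔP)(P̄/Q̄) = (-1003/6.0)(16.30/631.5).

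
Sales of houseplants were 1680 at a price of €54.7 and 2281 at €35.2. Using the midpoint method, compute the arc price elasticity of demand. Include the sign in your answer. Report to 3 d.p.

-0.700

ΔQ = 2281 − 1680 = 601; ΔP = 35.2 − 54.7 = -19.5.
Midpoints: P̄ = 44.95, Q̄ = 1980.5.
ε = (ΔQ/ΔP)(P̄/Q̄) = (601/-19.5)(44.95/1980.5).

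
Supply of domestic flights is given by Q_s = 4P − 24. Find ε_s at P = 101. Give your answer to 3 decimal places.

1.063

At P = 101, Q_s = 380.
dQ_s/dP = 4.
ε_s = (dQ_s/dP)(P/Q_s) = (4)(101/380).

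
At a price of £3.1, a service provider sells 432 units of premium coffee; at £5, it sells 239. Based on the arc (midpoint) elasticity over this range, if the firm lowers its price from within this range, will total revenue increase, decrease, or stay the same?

Arc ε = (-193/1.9)(4.05/335.5) ≈ -1.226.
|ε| = 1.23 > 1, so demand is elastic. A price cut therefore raises total revenue.

increase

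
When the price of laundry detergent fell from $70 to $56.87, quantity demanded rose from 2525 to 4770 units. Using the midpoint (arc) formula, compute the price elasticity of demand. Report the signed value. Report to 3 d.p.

-2.974

ΔQ = 4770 − 2525 = 2245; ΔP = 56.87 − 70 = -13.13.
Midpoints: P̄ = 63.44, Q̄ = 3647.5.
ε = (ΔQ/ΔP)(P̄/Q̄) = (2245/-13.13)(63.44/3647.5).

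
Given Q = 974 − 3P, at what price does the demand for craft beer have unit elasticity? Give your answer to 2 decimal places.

For linear demand Q = a − bP, ε = −bP/(a − bP). |ε| = 1 when bP = a − bP, i.e. P = a/(2b).
P = 974/(2·3) = 974/6 = 162.3333.

162.33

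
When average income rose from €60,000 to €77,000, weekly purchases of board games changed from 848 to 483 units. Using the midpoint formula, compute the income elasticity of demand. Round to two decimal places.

ΔQ = -365, ΔI = 17000. Midpoints: Ī = 68,500, Q̄ = 665.5.
ε_I = (ΔQ/ΔI)(Ī/Q̄) = (-365/17000)(68500/665.5).
ε_I < 0, so the good is inferior.

-2.21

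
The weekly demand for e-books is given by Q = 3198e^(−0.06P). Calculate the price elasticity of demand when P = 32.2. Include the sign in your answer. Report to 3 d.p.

-1.932

At P = 32.2, Q = 463.256.
dQ/dP = −0.06·3198e^(−0.06P) = −0.06Q = -27.795.
ε = (dQ/dP)(P/Q) = (-27.795)(32.2/463.256).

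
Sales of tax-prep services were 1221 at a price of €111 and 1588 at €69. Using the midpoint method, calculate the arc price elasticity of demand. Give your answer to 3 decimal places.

ΔQ = 1588 − 1221 = 367; ΔP = 69 − 111 = -42.
Midpoints: P̄ = 90.00, Q̄ = 1404.5.
ε = (ΔQ/ΔP)(P̄/Q̄) = (367/-42)(90.00/1404.5).

-0.560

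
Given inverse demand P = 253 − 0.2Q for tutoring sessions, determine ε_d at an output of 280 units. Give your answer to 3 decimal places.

-3.518

At Q = 280, P = 253 − 0.2(280) = 197.00.
dP/dQ = −0.2, so dQ/dP = 1/(−0.2) = -5.000.
ε = (dQ/dP)(P/Q) = (-5.000)(197.00/280).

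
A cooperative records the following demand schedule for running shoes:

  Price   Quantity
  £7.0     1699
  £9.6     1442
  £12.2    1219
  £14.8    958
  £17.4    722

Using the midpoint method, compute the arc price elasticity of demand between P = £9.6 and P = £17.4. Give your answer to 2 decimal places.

At P = 9.6, Q = 1442; at P = 17.4, Q = 722.
ΔQ = -720, ΔP = 7.8. Midpoints: P̄ = 13.50, Q̄ = 1082.0.
ε = (ΔQ/ΔP)(P̄/Q̄) = (-720/7.8)(13.50/1082.0).

-1.15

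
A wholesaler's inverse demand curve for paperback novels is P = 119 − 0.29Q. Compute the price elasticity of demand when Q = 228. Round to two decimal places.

At Q = 228, P = 119 − 0.29(228) = 52.88.
dP/dQ = −0.29, so dQ/dP = 1/(−0.29) = -3.448.
ε = (dQ/dP)(P/Q) = (-3.448)(52.88/228).

-0.80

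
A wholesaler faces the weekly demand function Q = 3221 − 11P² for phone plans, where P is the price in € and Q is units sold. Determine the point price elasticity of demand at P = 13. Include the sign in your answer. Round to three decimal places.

At P = 13, Q = 1362.
dQ/dP = −22P = -286.
ε = (dQ/dP)(P/Q) = (-286)(13/1362).
|ε| > 1, so demand is elastic at this price.

-2.730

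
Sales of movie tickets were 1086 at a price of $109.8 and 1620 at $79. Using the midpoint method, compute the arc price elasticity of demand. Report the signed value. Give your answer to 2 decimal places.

-1.21

ΔQ = 1620 − 1086 = 534; ΔP = 79 − 109.8 = -30.8.
Midpoints: P̄ = 94.40, Q̄ = 1353.0.
ε = (ΔQ/ΔP)(P̄/Q̄) = (534/-30.8)(94.40/1353.0).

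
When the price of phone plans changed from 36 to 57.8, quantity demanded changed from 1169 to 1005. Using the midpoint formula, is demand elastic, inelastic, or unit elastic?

inelastic

Arc ε ≈ -0.325.
|ε| = 0.32 < 1.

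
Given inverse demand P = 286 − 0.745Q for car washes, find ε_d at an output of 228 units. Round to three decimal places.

At Q = 228, P = 286 − 0.745(228) = 116.14.
dP/dQ = −0.745, so dQ/dP = 1/(−0.745) = -1.342.
ε = (dQ/dP)(P/Q) = (-1.342)(116.14/228).

-0.684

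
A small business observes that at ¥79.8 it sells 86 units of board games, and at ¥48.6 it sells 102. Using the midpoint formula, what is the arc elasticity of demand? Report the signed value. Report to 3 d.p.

ΔQ = 102 − 86 = 16; ΔP = 48.6 − 79.8 = -31.2.
Midpoints: P̄ = 64.20, Q̄ = 94.0.
ε = (ΔQ/ΔP)(P̄/Q̄) = (16/-31.2)(64.20/94.0).

-0.350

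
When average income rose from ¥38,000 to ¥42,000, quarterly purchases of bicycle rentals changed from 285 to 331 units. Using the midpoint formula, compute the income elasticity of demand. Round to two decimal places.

ΔQ = 46, ΔI = 4000. Midpoints: Ī = 40,000, Q̄ = 308.0.
ε_I = (ΔQ/ΔI)(Ī/Q̄) = (46/4000)(40000/308.0).

1.49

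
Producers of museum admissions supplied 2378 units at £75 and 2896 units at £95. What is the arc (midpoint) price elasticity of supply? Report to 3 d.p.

ΔQ = 2896 − 2378 = 518; ΔP = 95 − 75 = 20.
Midpoints: P̄ = 85.00, Q̄ = 2637.0.
ε_s = (ΔQ/ΔP)(P̄/Q̄) = (518/20)(85.00/2637.0).

0.835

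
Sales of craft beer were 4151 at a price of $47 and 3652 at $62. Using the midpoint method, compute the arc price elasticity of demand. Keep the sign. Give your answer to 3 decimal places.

-0.465

ΔQ = 3652 − 4151 = -499; ΔP = 62 − 47 = 15.
Midpoints: P̄ = 54.50, Q̄ = 3901.5.
ε = (ΔQ/ΔP)(P̄/Q̄) = (-499/15)(54.50/3901.5).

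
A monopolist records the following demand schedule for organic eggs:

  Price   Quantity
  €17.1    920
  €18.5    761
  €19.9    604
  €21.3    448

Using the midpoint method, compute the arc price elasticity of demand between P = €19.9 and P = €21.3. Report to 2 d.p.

-4.36

At P = 19.9, Q = 604; at P = 21.3, Q = 448.
ΔQ = -156, ΔP = 1.4. Midpoints: P̄ = 20.60, Q̄ = 526.0.
ε = (ΔQ/ΔP)(P̄/Q̄) = (-156/1.4)(20.60/526.0).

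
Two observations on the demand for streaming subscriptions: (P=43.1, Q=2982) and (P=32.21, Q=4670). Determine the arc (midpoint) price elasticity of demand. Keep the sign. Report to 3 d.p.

ΔQ = 4670 − 2982 = 1688; ΔP = 32.21 − 43.1 = -10.89.
Midpoints: P̄ = 37.66, Q̄ = 3826.0.
ε = (ΔQ/ΔP)(P̄/Q̄) = (1688/-10.89)(37.66/3826.0).

-1.526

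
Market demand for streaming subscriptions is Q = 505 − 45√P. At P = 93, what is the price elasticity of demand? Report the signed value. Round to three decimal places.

At P = 93, Q = 71.036.
dQ/dP = −45/(2√P) = -2.333.
ε = (dQ/dP)(P/Q) = (-2.333)(93/71.036).

-3.055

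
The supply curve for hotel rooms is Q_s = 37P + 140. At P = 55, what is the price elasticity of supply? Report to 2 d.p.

At P = 55, Q_s = 2175.
dQ_s/dP = 37.
ε_s = (dQ_s/dP)(P/Q_s) = (37)(55/2175).

0.94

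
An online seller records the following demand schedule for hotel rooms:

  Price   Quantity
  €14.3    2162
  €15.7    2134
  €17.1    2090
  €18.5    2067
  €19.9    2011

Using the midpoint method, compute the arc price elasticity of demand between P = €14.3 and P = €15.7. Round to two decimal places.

At P = 14.3, Q = 2162; at P = 15.7, Q = 2134.
ΔQ = -28, ΔP = 1.4. Midpoints: P̄ = 15.00, Q̄ = 2148.0.
ε = (ΔQ/ΔP)(P̄/Q̄) = (-28/1.4)(15.00/2148.0).

-0.14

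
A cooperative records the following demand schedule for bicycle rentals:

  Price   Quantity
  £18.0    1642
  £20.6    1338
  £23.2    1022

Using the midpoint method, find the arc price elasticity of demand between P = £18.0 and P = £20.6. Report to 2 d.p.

At P = 18.0, Q = 1642; at P = 20.6, Q = 1338.
ΔQ = -304, ΔP = 2.6. Midpoints: P̄ = 19.30, Q̄ = 1490.0.
ε = (ΔQ/ΔP)(P̄/Q̄) = (-304/2.6)(19.30/1490.0).

-1.51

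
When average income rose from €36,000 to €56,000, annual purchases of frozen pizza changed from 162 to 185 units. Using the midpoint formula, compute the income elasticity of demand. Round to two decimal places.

0.30

ΔQ = 23, ΔI = 20000. Midpoints: Ī = 46,000, Q̄ = 173.5.
ε_I = (ΔQ/ΔI)(Ī/Q̄) = (23/20000)(46000/173.5).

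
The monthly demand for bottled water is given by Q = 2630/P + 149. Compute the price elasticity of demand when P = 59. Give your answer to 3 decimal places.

At P = 59, Q = 193.576.
dQ/dP = −2630/P² = -0.756.
ε = (dQ/dP)(P/Q) = (-0.756)(59/193.576).

-0.230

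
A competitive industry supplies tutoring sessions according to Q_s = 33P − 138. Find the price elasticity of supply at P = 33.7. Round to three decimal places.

At P = 33.7, Q_s = 974.10.
dQ_s/dP = 33.
ε_s = (dQ_s/dP)(P/Q_s) = (33)(33.7/974.10).

1.142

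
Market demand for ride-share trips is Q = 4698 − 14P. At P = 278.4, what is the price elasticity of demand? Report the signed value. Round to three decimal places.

At P = 278.4, Q = 800.400.
dQ/dP = −14.
ε = (dQ/dP)(P/Q) = (-14)(278.4/800.400).
|ε| > 1, so demand is elastic at this price.

-4.870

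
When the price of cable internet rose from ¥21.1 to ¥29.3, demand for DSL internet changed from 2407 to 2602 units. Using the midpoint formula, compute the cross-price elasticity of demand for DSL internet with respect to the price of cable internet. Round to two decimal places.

ΔQ_x = 2602 − 2407 = 195; ΔP_y = 29.3 − 21.1 = 8.2.
Midpoints: P̄_y = 25.20, Q̄_x = 2504.5.
ε_xy = (ΔQ_x/ΔP_y)(P̄_y/Q̄_x) = (195/8.2)(25.20/2504.5).
ε_xy > 0, so the goods are substitutes.

0.24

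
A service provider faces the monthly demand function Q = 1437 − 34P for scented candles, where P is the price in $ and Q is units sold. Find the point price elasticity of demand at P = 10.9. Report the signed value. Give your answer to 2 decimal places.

-0.35

At P = 10.9, Q = 1066.400.
dQ/dP = −34.
ε = (dQ/dP)(P/Q) = (-34)(10.9/1066.400).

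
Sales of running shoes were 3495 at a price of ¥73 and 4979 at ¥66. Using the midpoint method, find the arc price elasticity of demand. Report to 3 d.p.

ΔQ = 4979 − 3495 = 1484; ΔP = 66 − 73 = -7.
Midpoints: P̄ = 69.50, Q̄ = 4237.0.
ε = (ΔQ/ΔP)(P̄/Q̄) = (1484/-7)(69.50/4237.0).

-3.477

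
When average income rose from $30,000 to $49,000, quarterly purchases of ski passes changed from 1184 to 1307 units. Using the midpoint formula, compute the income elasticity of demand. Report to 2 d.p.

0.21

ΔQ = 123, ΔI = 19000. Midpoints: Ī = 39,500, Q̄ = 1245.5.
ε_I = (ΔQ/ΔI)(Ī/Q̄) = (123/19000)(39500/1245.5).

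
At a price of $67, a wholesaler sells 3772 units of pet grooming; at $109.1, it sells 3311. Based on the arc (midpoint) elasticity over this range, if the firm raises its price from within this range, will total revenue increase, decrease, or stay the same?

increase

Arc ε = (-461/42.1)(88.05/3541.5) ≈ -0.272.
|ε| = 0.27 < 1, so demand is inelastic. A price rise therefore raises total revenue.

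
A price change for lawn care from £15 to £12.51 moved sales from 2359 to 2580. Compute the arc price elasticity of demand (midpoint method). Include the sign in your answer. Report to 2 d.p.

-0.49

ΔQ = 2580 − 2359 = 221; ΔP = 12.51 − 15 = -2.49.
Midpoints: P̄ = 13.75, Q̄ = 2469.5.
ε = (ΔQ/ΔP)(P̄/Q̄) = (221/-2.49)(13.75/2469.5).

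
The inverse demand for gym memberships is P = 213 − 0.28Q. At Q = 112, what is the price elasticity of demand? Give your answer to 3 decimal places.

-5.792

At Q = 112, P = 213 − 0.28(112) = 181.64.
dP/dQ = −0.28, so dQ/dP = 1/(−0.28) = -3.571.
ε = (dQ/dP)(P/Q) = (-3.571)(181.64/112).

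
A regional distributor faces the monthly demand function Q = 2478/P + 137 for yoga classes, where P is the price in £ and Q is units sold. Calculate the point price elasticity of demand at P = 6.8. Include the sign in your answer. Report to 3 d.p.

-0.727

At P = 6.8, Q = 501.412.
dQ/dP = −2478/P² = -53.590.
ε = (dQ/dP)(P/Q) = (-53.590)(6.8/501.412).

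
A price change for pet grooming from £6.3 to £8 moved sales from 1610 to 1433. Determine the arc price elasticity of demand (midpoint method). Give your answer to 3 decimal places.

-0.489

ΔQ = 1433 − 1610 = -177; ΔP = 8 − 6.3 = 1.7.
Midpoints: P̄ = 7.15, Q̄ = 1521.5.
ε = (ΔQ/ΔP)(P̄/Q̄) = (-177/1.7)(7.15/1521.5).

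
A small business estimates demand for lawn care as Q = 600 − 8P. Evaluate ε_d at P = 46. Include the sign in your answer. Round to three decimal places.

-1.586

At P = 46, Q = 232.
dQ/dP = −8.
ε = (dQ/dP)(P/Q) = (-8)(46/232).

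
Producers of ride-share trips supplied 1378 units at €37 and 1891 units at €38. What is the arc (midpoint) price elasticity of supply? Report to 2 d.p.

11.77

ΔQ = 1891 − 1378 = 513; ΔP = 38 − 37 = 1.
Midpoints: P̄ = 37.50, Q̄ = 1634.5.
ε_s = (ΔQ/ΔP)(P̄/Q̄) = (513/1)(37.50/1634.5).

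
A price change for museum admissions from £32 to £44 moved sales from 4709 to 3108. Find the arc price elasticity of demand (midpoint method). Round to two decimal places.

-1.30

ΔQ = 3108 − 4709 = -1601; ΔP = 44 − 32 = 12.
Midpoints: P̄ = 38.00, Q̄ = 3908.5.
ε = (ΔQ/ΔP)(P̄/Q̄) = (-1601/12)(38.00/3908.5).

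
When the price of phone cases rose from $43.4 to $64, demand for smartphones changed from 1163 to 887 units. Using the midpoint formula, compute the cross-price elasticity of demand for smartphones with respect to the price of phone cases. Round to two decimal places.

-0.70

ΔQ_x = 887 − 1163 = -276; ΔP_y = 64 − 43.4 = 20.6.
Midpoints: P̄_y = 53.70, Q̄_x = 1025.0.
ε_xy = (ΔQ_x/ΔP_y)(P̄_y/Q̄_x) = (-276/20.6)(53.70/1025.0).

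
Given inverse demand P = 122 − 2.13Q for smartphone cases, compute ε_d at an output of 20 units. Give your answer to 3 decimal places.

-1.864

At Q = 20, P = 122 − 2.13(20) = 79.40.
dP/dQ = −2.13, so dQ/dP = 1/(−2.13) = -0.469.
ε = (dQ/dP)(P/Q) = (-0.469)(79.40/20).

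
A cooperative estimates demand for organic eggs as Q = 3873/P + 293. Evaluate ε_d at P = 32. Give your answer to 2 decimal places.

At P = 32, Q = 414.031.
dQ/dP = −3873/P² = -3.782.
ε = (dQ/dP)(P/Q) = (-3.782)(32/414.031).

-0.29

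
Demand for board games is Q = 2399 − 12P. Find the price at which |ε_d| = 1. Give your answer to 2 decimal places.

99.96

For linear demand Q = a − bP, ε = −bP/(a − bP). |ε| = 1 when bP = a − bP, i.e. P = a/(2b).
P = 2399/(2·12) = 2399/24 = 99.9583.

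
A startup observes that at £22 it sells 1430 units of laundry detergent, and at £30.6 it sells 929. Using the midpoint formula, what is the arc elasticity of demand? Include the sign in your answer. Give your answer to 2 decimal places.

ΔQ = 929 − 1430 = -501; ΔP = 30.6 − 22 = 8.6.
Midpoints: P̄ = 26.30, Q̄ = 1179.5.
ε = (ΔQ/ΔP)(P̄/Q̄) = (-501/8.6)(26.30/1179.5).

-1.30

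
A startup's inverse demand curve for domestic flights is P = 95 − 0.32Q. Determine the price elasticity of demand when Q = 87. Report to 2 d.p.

At Q = 87, P = 95 − 0.32(87) = 67.16.
dP/dQ = −0.32, so dQ/dP = 1/(−0.32) = -3.125.
ε = (dQ/dP)(P/Q) = (-3.125)(67.16/87).

-2.41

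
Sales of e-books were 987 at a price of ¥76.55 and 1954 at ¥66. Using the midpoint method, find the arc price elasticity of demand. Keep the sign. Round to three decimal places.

-4.443

ΔQ = 1954 − 987 = 967; ΔP = 66 − 76.55 = -10.55.
Midpoints: P̄ = 71.28, Q̄ = 1470.5.
ε = (ΔQ/ΔP)(P̄/Q̄) = (967/-10.55)(71.28/1470.5).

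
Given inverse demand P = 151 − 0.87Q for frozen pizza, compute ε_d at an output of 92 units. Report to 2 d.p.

-0.89

At Q = 92, P = 151 − 0.87(92) = 70.96.
dP/dQ = −0.87, so dQ/dP = 1/(−0.87) = -1.149.
ε = (dQ/dP)(P/Q) = (-1.149)(70.96/92).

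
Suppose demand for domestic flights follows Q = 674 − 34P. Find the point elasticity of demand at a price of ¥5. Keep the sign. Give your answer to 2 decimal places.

At P = 5, Q = 504.
dQ/dP = −34.
ε = (dQ/dP)(P/Q) = (-34)(5/504).
|ε| < 1, so demand is inelastic at this price.

-0.34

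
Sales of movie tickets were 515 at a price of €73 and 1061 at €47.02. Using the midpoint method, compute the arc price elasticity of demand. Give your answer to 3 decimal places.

ΔQ = 1061 − 515 = 546; ΔP = 47.02 − 73 = -25.98.
Midpoints: P̄ = 60.01, Q̄ = 788.0.
ε = (ΔQ/ΔP)(P̄/Q̄) = (546/-25.98)(60.01/788.0).

-1.600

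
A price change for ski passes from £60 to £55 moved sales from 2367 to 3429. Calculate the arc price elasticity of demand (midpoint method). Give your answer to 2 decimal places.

ΔQ = 3429 − 2367 = 1062; ΔP = 55 − 60 = -5.
Midpoints: P̄ = 57.50, Q̄ = 2898.0.
ε = (ΔQ/ΔP)(P̄/Q̄) = (1062/-5)(57.50/2898.0).

-4.21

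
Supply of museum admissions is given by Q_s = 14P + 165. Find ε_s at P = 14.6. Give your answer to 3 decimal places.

At P = 14.6, Q_s = 369.40.
dQ_s/dP = 14.
ε_s = (dQ_s/dP)(P/Q_s) = (14)(14.6/369.40).

0.553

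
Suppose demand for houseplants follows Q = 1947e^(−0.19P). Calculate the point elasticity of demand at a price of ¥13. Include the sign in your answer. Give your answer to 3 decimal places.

-2.470

At P = 13, Q = 164.687.
dQ/dP = −0.19·1947e^(−0.19P) = −0.19Q = -31.290.
ε = (dQ/dP)(P/Q) = (-31.290)(13/164.687).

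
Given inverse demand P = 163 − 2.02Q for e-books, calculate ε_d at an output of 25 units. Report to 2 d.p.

At Q = 25, P = 163 − 2.02(25) = 112.50.
dP/dQ = −2.02, so dQ/dP = 1/(−2.02) = -0.495.
ε = (dQ/dP)(P/Q) = (-0.495)(112.50/25).

-2.23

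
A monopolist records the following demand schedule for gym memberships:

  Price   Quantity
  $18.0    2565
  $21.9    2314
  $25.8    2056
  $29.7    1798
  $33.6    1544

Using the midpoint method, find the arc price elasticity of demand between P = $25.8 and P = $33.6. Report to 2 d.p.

At P = 25.8, Q = 2056; at P = 33.6, Q = 1544.
ΔQ = -512, ΔP = 7.8. Midpoints: P̄ = 29.70, Q̄ = 1800.0.
ε = (ΔQ/ΔP)(P̄/Q̄) = (-512/7.8)(29.70/1800.0).

-1.08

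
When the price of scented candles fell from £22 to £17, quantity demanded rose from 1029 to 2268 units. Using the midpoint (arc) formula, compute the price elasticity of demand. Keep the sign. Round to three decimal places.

ΔQ = 2268 − 1029 = 1239; ΔP = 17 − 22 = -5.
Midpoints: P̄ = 19.50, Q̄ = 1648.5.
ε = (ΔQ/ΔP)(P̄/Q̄) = (1239/-5)(19.50/1648.5).

-2.931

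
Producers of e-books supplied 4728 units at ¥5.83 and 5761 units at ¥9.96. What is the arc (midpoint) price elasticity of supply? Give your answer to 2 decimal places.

0.38

ΔQ = 5761 − 4728 = 1033; ΔP = 9.96 − 5.83 = 4.13.
Midpoints: P̄ = 7.90, Q̄ = 5244.5.
ε_s = (ΔQ/ΔP)(P̄/Q̄) = (1033/4.13)(7.90/5244.5).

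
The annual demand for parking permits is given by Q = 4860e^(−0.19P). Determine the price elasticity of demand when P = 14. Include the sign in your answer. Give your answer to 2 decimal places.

-2.66

At P = 14, Q = 339.948.
dQ/dP = −0.19·4860e^(−0.19P) = −0.19Q = -64.590.
ε = (dQ/dP)(P/Q) = (-64.590)(14/339.948).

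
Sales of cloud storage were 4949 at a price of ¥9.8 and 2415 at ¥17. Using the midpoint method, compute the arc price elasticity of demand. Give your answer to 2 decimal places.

-1.28

ΔQ = 2415 − 4949 = -2534; ΔP = 17 − 9.8 = 7.2.
Midpoints: P̄ = 13.40, Q̄ = 3682.0.
ε = (ΔQ/ΔP)(P̄/Q̄) = (-2534/7.2)(13.40/3682.0).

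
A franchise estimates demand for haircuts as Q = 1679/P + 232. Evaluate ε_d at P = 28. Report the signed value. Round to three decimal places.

-0.205

At P = 28, Q = 291.964.
dQ/dP = −1679/P² = -2.142.
ε = (dQ/dP)(P/Q) = (-2.142)(28/291.964).
|ε| < 1, so demand is inelastic at this price.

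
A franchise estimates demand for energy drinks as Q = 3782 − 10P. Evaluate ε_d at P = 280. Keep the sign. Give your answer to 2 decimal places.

At P = 280, Q = 982.
dQ/dP = −10.
ε = (dQ/dP)(P/Q) = (-10)(280/982).

-2.85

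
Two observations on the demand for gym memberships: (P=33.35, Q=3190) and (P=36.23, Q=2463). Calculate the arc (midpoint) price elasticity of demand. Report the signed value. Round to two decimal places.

-3.11

ΔQ = 2463 − 3190 = -727; ΔP = 36.23 − 33.35 = 2.88.
Midpoints: P̄ = 34.79, Q̄ = 2826.5.
ε = (ΔQ/ΔP)(P̄/Q̄) = (-727/2.88)(34.79/2826.5).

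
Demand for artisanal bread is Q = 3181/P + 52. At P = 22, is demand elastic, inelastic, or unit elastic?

Q = 196.591, dQ/dP = -6.572.
ε = (dQ/dP)(P/Q) ≈ -0.735.
|ε| = 0.74 < 1.

inelastic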